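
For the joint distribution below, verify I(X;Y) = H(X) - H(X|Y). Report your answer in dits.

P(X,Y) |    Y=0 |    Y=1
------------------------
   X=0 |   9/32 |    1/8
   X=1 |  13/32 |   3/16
I(X;Y) = 0.0000 dits

Mutual information has multiple equivalent forms:
- I(X;Y) = H(X) - H(X|Y)
- I(X;Y) = H(Y) - H(Y|X)
- I(X;Y) = H(X) + H(Y) - H(X,Y)

Computing all quantities:
H(X) = 0.2934, H(Y) = 0.2697, H(X,Y) = 0.5631
H(X|Y) = 0.2933, H(Y|X) = 0.2697

Verification:
H(X) - H(X|Y) = 0.2934 - 0.2933 = 0.0000
H(Y) - H(Y|X) = 0.2697 - 0.2697 = 0.0000
H(X) + H(Y) - H(X,Y) = 0.2934 + 0.2697 - 0.5631 = 0.0000

All forms give I(X;Y) = 0.0000 dits. ✓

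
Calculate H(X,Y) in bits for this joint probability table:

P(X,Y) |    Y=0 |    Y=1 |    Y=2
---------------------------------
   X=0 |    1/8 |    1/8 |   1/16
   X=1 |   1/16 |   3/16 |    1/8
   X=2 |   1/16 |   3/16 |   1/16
3.0306 bits

Joint entropy is H(X,Y) = -Σ_{x,y} p(x,y) log p(x,y).

Summing over all non-zero entries:
H(X,Y) = -[1/8·log_2(1/8) + 1/8·log_2(1/8) + 1/16·log_2(1/16) + 1/16·log_2(1/16) + 3/16·log_2(3/16) + 1/8·log_2(1/8) + 1/16·log_2(1/16) + 3/16·log_2(3/16) + 1/16·log_2(1/16)]
H(X,Y) = 3.0306 bits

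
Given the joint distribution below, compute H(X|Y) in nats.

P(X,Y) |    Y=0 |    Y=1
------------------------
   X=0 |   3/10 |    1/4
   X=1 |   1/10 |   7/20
0.6325 nats

Using the chain rule: H(X|Y) = H(X,Y) - H(Y)

First, compute H(X,Y) = 1.3055 nats

Marginal P(Y) = (2/5, 3/5)
H(Y) = 0.6730 nats

H(X|Y) = H(X,Y) - H(Y) = 1.3055 - 0.6730 = 0.6325 nats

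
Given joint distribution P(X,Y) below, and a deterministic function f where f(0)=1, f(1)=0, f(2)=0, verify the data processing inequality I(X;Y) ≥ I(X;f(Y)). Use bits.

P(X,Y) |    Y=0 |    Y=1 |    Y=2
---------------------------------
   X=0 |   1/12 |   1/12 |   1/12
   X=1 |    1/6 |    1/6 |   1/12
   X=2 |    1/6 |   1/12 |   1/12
I(X;Y) = 0.0242, I(X;f(Y)) = 0.0124, inequality holds: 0.0242 ≥ 0.0124

Data Processing Inequality: For any Markov chain X → Y → Z, we have I(X;Y) ≥ I(X;Z).

Here Z = f(Y) is a deterministic function of Y, forming X → Y → Z.

Original I(X;Y) = 0.0242 bits

After applying f:
P(X,Z) where Z=f(Y):
- P(X,Z=0) = P(X,Y=1) + P(X,Y=2)
- P(X,Z=1) = P(X,Y=0)

I(X;Z) = I(X;f(Y)) = 0.0124 bits

Verification: 0.0242 ≥ 0.0124 ✓

Information cannot be created by processing; the function f can only lose information about X.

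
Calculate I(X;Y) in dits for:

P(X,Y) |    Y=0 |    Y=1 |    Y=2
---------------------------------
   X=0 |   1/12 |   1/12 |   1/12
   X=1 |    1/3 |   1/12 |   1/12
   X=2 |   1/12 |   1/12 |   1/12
0.0246 dits

Mutual information: I(X;Y) = H(X) + H(Y) - H(X,Y)

Marginals:
P(X) = (1/4, 1/2, 1/4), H(X) = 0.4515 dits
P(Y) = (1/2, 1/4, 1/4), H(Y) = 0.4515 dits

Joint entropy: H(X,Y) = 0.8785 dits

I(X;Y) = 0.4515 + 0.4515 - 0.8785 = 0.0246 dits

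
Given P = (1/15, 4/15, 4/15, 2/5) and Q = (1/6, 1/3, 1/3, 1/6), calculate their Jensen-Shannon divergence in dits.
0.0172 dits

Jensen-Shannon divergence is:
JSD(P||Q) = 0.5 × D_KL(P||M) + 0.5 × D_KL(Q||M)
where M = 0.5 × (P + Q) is the mixture distribution.

M = 0.5 × (1/15, 4/15, 4/15, 2/5) + 0.5 × (1/6, 1/3, 1/3, 1/6) = (0.116667, 3/10, 3/10, 0.283333)

D_KL(P||M) = 0.0164 dits
D_KL(Q||M) = 0.0179 dits

JSD(P||Q) = 0.5 × 0.0164 + 0.5 × 0.0179 = 0.0172 dits

Unlike KL divergence, JSD is symmetric and bounded: 0 ≤ JSD ≤ log(2).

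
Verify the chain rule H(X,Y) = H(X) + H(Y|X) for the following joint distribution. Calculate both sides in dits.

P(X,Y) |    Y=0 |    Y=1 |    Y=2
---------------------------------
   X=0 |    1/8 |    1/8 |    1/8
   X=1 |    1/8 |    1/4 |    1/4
H(X,Y) = 0.7526, H(X) = 0.2873, H(Y|X) = 0.4653 (all in dits)

Chain rule: H(X,Y) = H(X) + H(Y|X)

Left side — joint entropy directly:
H(X,Y) = -Σ p(x,y) log p(x,y) = 0.7526 dits

Right side — compute H(Y|X) from the conditional distributions:
P(X) = (3/8, 5/8), so H(X) = 0.2873 dits
H(Y|X) = Σ_x P(X=x) · H(Y|X=x):
  P(Y|X=0) = (1/3, 1/3, 1/3), H(Y|X=0) = 0.4771, weight P(X=0) = 3/8
  P(Y|X=1) = (1/5, 2/5, 2/5), H(Y|X=1) = 0.4581, weight P(X=1) = 5/8
H(Y|X) = 0.4653 dits

H(X) + H(Y|X) = 0.2873 + 0.4653 = 0.7526 dits

Both sides equal 0.7526 dits. ✓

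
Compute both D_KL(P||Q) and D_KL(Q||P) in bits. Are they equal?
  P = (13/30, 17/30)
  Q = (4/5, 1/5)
D_KL(P||Q) = 0.4681, D_KL(Q||P) = 0.4071

KL divergence is not symmetric: D_KL(P||Q) ≠ D_KL(Q||P) in general.

D_KL(P||Q) = 0.4681 bits
D_KL(Q||P) = 0.4071 bits

No, they are not equal!

This asymmetry is why KL divergence is not a true distance metric.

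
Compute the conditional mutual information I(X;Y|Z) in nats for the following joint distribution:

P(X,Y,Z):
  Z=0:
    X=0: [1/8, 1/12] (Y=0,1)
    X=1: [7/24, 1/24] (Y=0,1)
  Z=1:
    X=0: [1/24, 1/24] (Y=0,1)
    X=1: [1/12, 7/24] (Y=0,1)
0.0390 nats

Conditional mutual information: I(X;Y|Z) = H(X|Z) + H(Y|Z) - H(X,Y|Z)

H(Z) = 0.6897
H(X,Z) = 1.2679 → H(X|Z) = 0.5782
H(Y,Z) = 1.2508 → H(Y|Z) = 0.5612
H(X,Y,Z) = 1.7901 → H(X,Y|Z) = 1.1004

I(X;Y|Z) = 0.5782 + 0.5612 - 1.1004 = 0.0390 nats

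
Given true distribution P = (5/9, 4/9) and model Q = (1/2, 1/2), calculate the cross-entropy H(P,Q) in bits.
1.0000 bits

Cross-entropy: H(P,Q) = -Σ p(x) log q(x)

Alternatively: H(P,Q) = H(P) + D_KL(P||Q)
H(P) = 0.9911 bits
D_KL(P||Q) = 0.0089 bits

H(P,Q) = 0.9911 + 0.0089 = 1.0000 bits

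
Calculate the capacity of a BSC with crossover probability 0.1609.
0.3635 bits

For a binary symmetric channel (BSC) with error probability p:
Capacity C = 1 - H(p) bits per symbol

where H(p) = -p log₂(p) - (1-p) log₂(1-p) is the binary entropy function.

H(0.1609) = 0.6365 bits
C = 1 - 0.6365 = 0.3635 bits per symbol

This means we can reliably transmit up to 0.3635 bits of information per channel use.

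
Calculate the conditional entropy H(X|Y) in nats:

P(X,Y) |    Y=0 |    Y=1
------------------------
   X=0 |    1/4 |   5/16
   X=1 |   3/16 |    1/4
0.6852 nats

Using the chain rule: H(X|Y) = H(X,Y) - H(Y)

First, compute H(X,Y) = 1.3705 nats

Marginal P(Y) = (7/16, 9/16)
H(Y) = 0.6853 nats

H(X|Y) = H(X,Y) - H(Y) = 1.3705 - 0.6853 = 0.6852 nats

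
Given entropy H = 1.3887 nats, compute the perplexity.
4.0096

Perplexity is e^H (or exp(H) for natural log).

H = 1.3887 nats
Perplexity = e^1.3887 = 4.0096

Interpretation: The model's uncertainty is equivalent to choosing uniformly among 4.0 options.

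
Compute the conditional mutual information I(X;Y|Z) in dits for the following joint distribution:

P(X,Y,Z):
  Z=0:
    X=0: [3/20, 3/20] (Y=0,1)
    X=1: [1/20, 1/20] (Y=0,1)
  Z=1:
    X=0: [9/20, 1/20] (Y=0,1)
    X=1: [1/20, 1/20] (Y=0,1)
0.0167 dits

Conditional mutual information: I(X;Y|Z) = H(X|Z) + H(Y|Z) - H(X,Y|Z)

H(Z) = 0.2923
H(X,Z) = 0.5074 → H(X|Z) = 0.2151
H(Y,Z) = 0.5301 → H(Y|Z) = 0.2378
H(X,Y,Z) = 0.7285 → H(X,Y|Z) = 0.4362

I(X;Y|Z) = 0.2151 + 0.2378 - 0.4362 = 0.0167 dits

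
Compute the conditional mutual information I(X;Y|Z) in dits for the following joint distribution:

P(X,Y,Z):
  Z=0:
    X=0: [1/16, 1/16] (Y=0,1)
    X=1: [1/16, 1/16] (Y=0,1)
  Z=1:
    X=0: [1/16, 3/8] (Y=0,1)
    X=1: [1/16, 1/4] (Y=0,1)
0.0009 dits

Conditional mutual information: I(X;Y|Z) = H(X|Z) + H(Y|Z) - H(X,Y|Z)

H(Z) = 0.2442
H(X,Z) = 0.5407 → H(X|Z) = 0.2965
H(Y,Z) = 0.4662 → H(Y|Z) = 0.2220
H(X,Y,Z) = 0.7618 → H(X,Y|Z) = 0.5176

I(X;Y|Z) = 0.2965 + 0.2220 - 0.5176 = 0.0009 dits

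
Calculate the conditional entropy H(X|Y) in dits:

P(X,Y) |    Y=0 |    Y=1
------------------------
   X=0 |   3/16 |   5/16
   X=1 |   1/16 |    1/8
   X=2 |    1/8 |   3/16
0.4442 dits

Using the chain rule: H(X|Y) = H(X,Y) - H(Y)

First, compute H(X,Y) = 0.7315 dits

Marginal P(Y) = (3/8, 5/8)
H(Y) = 0.2873 dits

H(X|Y) = H(X,Y) - H(Y) = 0.7315 - 0.2873 = 0.4442 dits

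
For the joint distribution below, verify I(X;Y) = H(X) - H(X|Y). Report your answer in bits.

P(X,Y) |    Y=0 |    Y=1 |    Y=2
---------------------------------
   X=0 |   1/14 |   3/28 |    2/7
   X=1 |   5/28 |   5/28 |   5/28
I(X;Y) = 0.0616 bits

Mutual information has multiple equivalent forms:
- I(X;Y) = H(X) - H(X|Y)
- I(X;Y) = H(Y) - H(Y|X)
- I(X;Y) = H(X) + H(Y) - H(X,Y)

Computing all quantities:
H(X) = 0.9963, H(Y) = 1.5303, H(X,Y) = 2.4651
H(X|Y) = 0.9348, H(Y|X) = 1.4688

Verification:
H(X) - H(X|Y) = 0.9963 - 0.9348 = 0.0616
H(Y) - H(Y|X) = 1.5303 - 1.4688 = 0.0616
H(X) + H(Y) - H(X,Y) = 0.9963 + 1.5303 - 2.4651 = 0.0616

All forms give I(X;Y) = 0.0616 bits. ✓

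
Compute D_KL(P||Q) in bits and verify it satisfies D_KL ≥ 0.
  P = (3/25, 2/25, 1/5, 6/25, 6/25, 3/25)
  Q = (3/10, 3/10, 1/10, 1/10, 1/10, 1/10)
0.5266 bits

KL divergence satisfies the Gibbs inequality: D_KL(P||Q) ≥ 0 for all distributions P, Q.

D_KL(P||Q) = Σ p(x) log(p(x)/q(x))
Term by term:
  x=0: 3/25 × log_2[(3/25)/(3/10)] = -0.1586
  x=1: 2/25 × log_2[(2/25)/(3/10)] = -0.1526
  x=2: 1/5 × log_2[(1/5)/(1/10)] = 0.2000
  x=3: 6/25 × log_2[(6/25)/(1/10)] = 0.3031
  x=4: 6/25 × log_2[(6/25)/(1/10)] = 0.3031
  x=5: 3/25 × log_2[(3/25)/(1/10)] = 0.0316
D_KL(P||Q) = 0.5266 bits

D_KL(P||Q) = 0.5266 ≥ 0 ✓

This non-negativity is a fundamental property: relative entropy cannot be negative because it measures how different Q is from P.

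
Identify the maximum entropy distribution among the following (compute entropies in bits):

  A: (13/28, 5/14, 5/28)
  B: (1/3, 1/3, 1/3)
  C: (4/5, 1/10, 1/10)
B

For a discrete distribution over n outcomes, entropy is maximized by the uniform distribution.

Computing entropies:
H(A) = 1.4883 bits
H(B) = 1.5850 bits
H(C) = 0.9219 bits

The uniform distribution (where all probabilities equal 1/3) achieves the maximum entropy of log_2(3) = 1.5850 bits.

Distribution B has the highest entropy.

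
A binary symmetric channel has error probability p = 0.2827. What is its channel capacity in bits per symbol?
0.1409 bits

For a binary symmetric channel (BSC) with error probability p:
Capacity C = 1 - H(p) bits per symbol

where H(p) = -p log₂(p) - (1-p) log₂(1-p) is the binary entropy function.

H(0.2827) = 0.8591 bits
C = 1 - 0.8591 = 0.1409 bits per symbol

This means we can reliably transmit up to 0.1409 bits of information per channel use.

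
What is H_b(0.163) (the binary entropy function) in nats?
0.4446 nats

The binary entropy function is:
H(p) = -p log(p) - (1-p) log(1-p)

H(0.163) = -0.163 × log_e(0.163) - 0.837 × log_e(0.837)
H(0.163) = 0.4446 nats

Note: Binary entropy is maximized at p=0.5 (H=1 bit) and minimized at p=0 or p=1 (H=0).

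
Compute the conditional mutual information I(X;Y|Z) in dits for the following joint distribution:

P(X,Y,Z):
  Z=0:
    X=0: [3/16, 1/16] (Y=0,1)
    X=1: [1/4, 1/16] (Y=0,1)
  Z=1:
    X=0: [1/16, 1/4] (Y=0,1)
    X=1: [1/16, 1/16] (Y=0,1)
0.0086 dits

Conditional mutual information: I(X;Y|Z) = H(X|Z) + H(Y|Z) - H(X,Y|Z)

H(Z) = 0.2976
H(X,Z) = 0.5791 → H(X|Z) = 0.2815
H(Y,Z) = 0.5407 → H(Y|Z) = 0.2431
H(X,Y,Z) = 0.8136 → H(X,Y|Z) = 0.5160

I(X;Y|Z) = 0.2815 + 0.2431 - 0.5160 = 0.0086 dits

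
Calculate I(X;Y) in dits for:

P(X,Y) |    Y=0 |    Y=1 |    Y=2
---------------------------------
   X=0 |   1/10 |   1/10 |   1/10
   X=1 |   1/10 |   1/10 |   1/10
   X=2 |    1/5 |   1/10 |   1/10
0.0060 dits

Mutual information: I(X;Y) = H(X) + H(Y) - H(X,Y)

Marginals:
P(X) = (3/10, 3/10, 2/5), H(X) = 0.4729 dits
P(Y) = (2/5, 3/10, 3/10), H(Y) = 0.4729 dits

Joint entropy: H(X,Y) = 0.9398 dits

I(X;Y) = 0.4729 + 0.4729 - 0.9398 = 0.0060 dits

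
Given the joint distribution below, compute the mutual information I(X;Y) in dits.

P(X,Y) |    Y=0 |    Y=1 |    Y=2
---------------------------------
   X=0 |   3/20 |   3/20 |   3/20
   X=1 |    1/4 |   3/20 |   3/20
0.0033 dits

Mutual information: I(X;Y) = H(X) + H(Y) - H(X,Y)

Marginals:
P(X) = (9/20, 11/20), H(X) = 0.2989 dits
P(Y) = (2/5, 3/10, 3/10), H(Y) = 0.4729 dits

Joint entropy: H(X,Y) = 0.7684 dits

I(X;Y) = 0.2989 + 0.4729 - 0.7684 = 0.0033 dits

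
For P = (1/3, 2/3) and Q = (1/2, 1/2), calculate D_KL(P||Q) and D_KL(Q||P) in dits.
D_KL(P||Q) = 0.0246, D_KL(Q||P) = 0.0256

KL divergence is not symmetric: D_KL(P||Q) ≠ D_KL(Q||P) in general.

D_KL(P||Q) = 0.0246 dits
D_KL(Q||P) = 0.0256 dits

No, they are not equal!

This asymmetry is why KL divergence is not a true distance metric.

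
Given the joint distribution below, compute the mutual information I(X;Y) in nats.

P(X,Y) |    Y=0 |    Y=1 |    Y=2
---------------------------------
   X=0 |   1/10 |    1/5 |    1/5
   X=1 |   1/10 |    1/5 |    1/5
0.0000 nats

Mutual information: I(X;Y) = H(X) + H(Y) - H(X,Y)

Marginals:
P(X) = (1/2, 1/2), H(X) = 0.6931 nats
P(Y) = (1/5, 2/5, 2/5), H(Y) = 1.0549 nats

Joint entropy: H(X,Y) = 1.7481 nats

I(X;Y) = 0.6931 + 1.0549 - 1.7481 = 0.0000 nats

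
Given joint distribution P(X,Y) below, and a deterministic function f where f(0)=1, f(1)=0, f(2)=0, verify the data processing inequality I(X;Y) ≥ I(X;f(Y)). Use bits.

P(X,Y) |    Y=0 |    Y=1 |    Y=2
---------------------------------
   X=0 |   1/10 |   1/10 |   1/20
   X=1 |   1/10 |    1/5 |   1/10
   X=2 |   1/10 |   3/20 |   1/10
I(X;Y) = 0.0142, I(X;f(Y)) = 0.0119, inequality holds: 0.0142 ≥ 0.0119

Data Processing Inequality: For any Markov chain X → Y → Z, we have I(X;Y) ≥ I(X;Z).

Here Z = f(Y) is a deterministic function of Y, forming X → Y → Z.

Original I(X;Y) = 0.0142 bits

After applying f:
P(X,Z) where Z=f(Y):
- P(X,Z=0) = P(X,Y=1) + P(X,Y=2)
- P(X,Z=1) = P(X,Y=0)

I(X;Z) = I(X;f(Y)) = 0.0119 bits

Verification: 0.0142 ≥ 0.0119 ✓

Information cannot be created by processing; the function f can only lose information about X.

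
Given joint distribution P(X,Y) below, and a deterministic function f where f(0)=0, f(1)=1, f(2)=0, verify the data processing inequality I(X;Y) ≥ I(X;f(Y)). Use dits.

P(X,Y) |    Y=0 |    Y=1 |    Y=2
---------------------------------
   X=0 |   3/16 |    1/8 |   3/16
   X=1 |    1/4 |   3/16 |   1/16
I(X;Y) = 0.0189, I(X;f(Y)) = 0.0040, inequality holds: 0.0189 ≥ 0.0040

Data Processing Inequality: For any Markov chain X → Y → Z, we have I(X;Y) ≥ I(X;Z).

Here Z = f(Y) is a deterministic function of Y, forming X → Y → Z.

Original I(X;Y) = 0.0189 dits

After applying f:
P(X,Z) where Z=f(Y):
- P(X,Z=0) = P(X,Y=0) + P(X,Y=2)
- P(X,Z=1) = P(X,Y=1)

I(X;Z) = I(X;f(Y)) = 0.0040 dits

Verification: 0.0189 ≥ 0.0040 ✓

Information cannot be created by processing; the function f can only lose information about X.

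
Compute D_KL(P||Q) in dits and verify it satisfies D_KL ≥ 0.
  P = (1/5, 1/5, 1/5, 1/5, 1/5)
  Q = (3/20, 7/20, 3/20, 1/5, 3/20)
0.0264 dits

KL divergence satisfies the Gibbs inequality: D_KL(P||Q) ≥ 0 for all distributions P, Q.

D_KL(P||Q) = Σ p(x) log(p(x)/q(x))
Term by term:
  x=0: 1/5 × log_10[(1/5)/(3/20)] = 0.0250
  x=1: 1/5 × log_10[(1/5)/(7/20)] = -0.0486
  x=2: 1/5 × log_10[(1/5)/(3/20)] = 0.0250
  x=3: 1/5 × log_10[(1/5)/(1/5)] = 0.0000
  x=4: 1/5 × log_10[(1/5)/(3/20)] = 0.0250
D_KL(P||Q) = 0.0264 dits

D_KL(P||Q) = 0.0264 ≥ 0 ✓

This non-negativity is a fundamental property: relative entropy cannot be negative because it measures how different Q is from P.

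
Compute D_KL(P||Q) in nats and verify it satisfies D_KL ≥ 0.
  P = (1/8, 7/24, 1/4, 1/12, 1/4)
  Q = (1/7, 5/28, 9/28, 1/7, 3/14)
0.0572 nats

KL divergence satisfies the Gibbs inequality: D_KL(P||Q) ≥ 0 for all distributions P, Q.

D_KL(P||Q) = Σ p(x) log(p(x)/q(x))
Term by term:
  x=0: 1/8 × log_e[(1/8)/(1/7)] = -0.0167
  x=1: 7/24 × log_e[(7/24)/(5/28)] = 0.1431
  x=2: 1/4 × log_e[(1/4)/(9/28)] = -0.0628
  x=3: 1/12 × log_e[(1/12)/(1/7)] = -0.0449
  x=4: 1/4 × log_e[(1/4)/(3/14)] = 0.0385
D_KL(P||Q) = 0.0572 nats

D_KL(P||Q) = 0.0572 ≥ 0 ✓

This non-negativity is a fundamental property: relative entropy cannot be negative because it measures how different Q is from P.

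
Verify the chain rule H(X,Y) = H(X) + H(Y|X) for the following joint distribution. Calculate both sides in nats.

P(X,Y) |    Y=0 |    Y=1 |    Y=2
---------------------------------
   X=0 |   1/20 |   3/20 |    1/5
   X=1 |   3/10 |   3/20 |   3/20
H(X,Y) = 1.6866, H(X) = 0.6730, H(Y|X) = 1.0136 (all in nats)

Chain rule: H(X,Y) = H(X) + H(Y|X)

Left side — joint entropy directly:
H(X,Y) = -Σ p(x,y) log p(x,y) = 1.6866 nats

Right side — compute H(Y|X) from the conditional distributions:
P(X) = (2/5, 3/5), so H(X) = 0.6730 nats
H(Y|X) = Σ_x P(X=x) · H(Y|X=x):
  P(Y|X=0) = (1/8, 3/8, 1/2), H(Y|X=0) = 0.9743, weight P(X=0) = 2/5
  P(Y|X=1) = (1/2, 1/4, 1/4), H(Y|X=1) = 1.0397, weight P(X=1) = 3/5
H(Y|X) = 1.0136 nats

H(X) + H(Y|X) = 0.6730 + 1.0136 = 1.6866 nats

Both sides equal 1.6866 nats. ✓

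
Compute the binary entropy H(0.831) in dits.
0.1973 dits

The binary entropy function is:
H(p) = -p log(p) - (1-p) log(1-p)

H(0.831) = -0.831 × log_10(0.831) - 0.169 × log_10(0.169)
H(0.831) = 0.1973 dits

Note: Binary entropy is maximized at p=0.5 (H=1 bit) and minimized at p=0 or p=1 (H=0).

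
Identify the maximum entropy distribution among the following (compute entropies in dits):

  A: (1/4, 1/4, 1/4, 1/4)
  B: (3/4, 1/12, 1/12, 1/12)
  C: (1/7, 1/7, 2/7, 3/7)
A

For a discrete distribution over n outcomes, entropy is maximized by the uniform distribution.

Computing entropies:
H(A) = 0.6021 dits
H(B) = 0.3635 dits
H(C) = 0.5546 dits

The uniform distribution (where all probabilities equal 1/4) achieves the maximum entropy of log_10(4) = 0.6021 dits.

Distribution A has the highest entropy.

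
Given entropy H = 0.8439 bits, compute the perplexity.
1.7949

Perplexity is 2^H (or exp(H) for natural log).

H = 0.8439 bits
Perplexity = 2^0.8439 = 1.7949

Interpretation: The model's uncertainty is equivalent to choosing uniformly among 1.8 options.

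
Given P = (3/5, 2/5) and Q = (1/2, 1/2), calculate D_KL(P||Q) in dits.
0.0087 dits

KL divergence: D_KL(P||Q) = Σ p(x) log(p(x)/q(x))

Computing term by term:
  x=0: 3/5 × log_10[(3/5)/(1/2)] = 3/5 × 0.0792 = 0.0475
  x=1: 2/5 × log_10[(2/5)/(1/2)] = 2/5 × -0.0969 = -0.0388

D_KL(P||Q) = 0.0087 dits

Note: KL divergence is always non-negative and equals 0 iff P = Q.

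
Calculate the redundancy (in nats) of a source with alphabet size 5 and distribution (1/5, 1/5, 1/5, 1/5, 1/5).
0.0000 nats

Redundancy measures how far a source is from maximum entropy:
R = H_max - H(X)

Maximum entropy for 5 symbols: H_max = log_e(5) = 1.6094 nats
Actual entropy: H(X) = 1.6094 nats
Redundancy: R = 1.6094 - 1.6094 = 0.0000 nats

This redundancy represents potential for compression: the source could be compressed by 0.0000 nats per symbol.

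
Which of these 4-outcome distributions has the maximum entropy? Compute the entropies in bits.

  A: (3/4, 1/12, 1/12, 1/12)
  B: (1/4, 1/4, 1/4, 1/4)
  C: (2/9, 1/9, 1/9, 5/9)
B

For a discrete distribution over n outcomes, entropy is maximized by the uniform distribution.

Computing entropies:
H(A) = 1.2075 bits
H(B) = 2.0000 bits
H(C) = 1.6577 bits

The uniform distribution (where all probabilities equal 1/4) achieves the maximum entropy of log_2(4) = 2.0000 bits.

Distribution B has the highest entropy.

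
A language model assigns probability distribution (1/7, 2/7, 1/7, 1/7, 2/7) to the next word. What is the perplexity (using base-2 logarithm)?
4.7107

Perplexity is 2^H (or exp(H) for natural log).

First, H = -Σ p log p = 2.2359 bits
Perplexity = 2^2.2359 = 4.7107

Interpretation: The model's uncertainty is equivalent to choosing uniformly among 4.7 options.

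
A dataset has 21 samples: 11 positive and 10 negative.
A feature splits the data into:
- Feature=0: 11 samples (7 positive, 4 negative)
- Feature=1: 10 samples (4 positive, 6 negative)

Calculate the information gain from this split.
0.0407 bits

Information Gain = H(Y) - H(Y|Feature)

Before split:
P(positive) = 11/21 = 0.5238
H(Y) = 0.9984 bits

After split:
Feature=0: H = 0.9457 bits (weight = 11/21)
Feature=1: H = 0.9710 bits (weight = 10/21)
H(Y|Feature) = (11/21)×0.9457 + (10/21)×0.9710 = 0.9577 bits

Information Gain = 0.9984 - 0.9577 = 0.0407 bits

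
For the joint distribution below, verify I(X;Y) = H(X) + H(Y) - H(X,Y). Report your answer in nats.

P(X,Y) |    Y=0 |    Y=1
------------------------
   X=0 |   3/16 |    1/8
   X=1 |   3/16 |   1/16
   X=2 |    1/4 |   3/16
I(X;Y) = 0.0119 nats

Mutual information has multiple equivalent forms:
- I(X;Y) = H(X) - H(X|Y)
- I(X;Y) = H(Y) - H(Y|X)
- I(X;Y) = H(X) + H(Y) - H(X,Y)

Computing all quantities:
H(X) = 1.0717, H(Y) = 0.6616, H(X,Y) = 1.7214
H(X|Y) = 1.0598, H(Y|X) = 0.6497

Verification:
H(X) - H(X|Y) = 1.0717 - 1.0598 = 0.0119
H(Y) - H(Y|X) = 0.6616 - 0.6497 = 0.0119
H(X) + H(Y) - H(X,Y) = 1.0717 + 0.6616 - 1.7214 = 0.0119

All forms give I(X;Y) = 0.0119 nats. ✓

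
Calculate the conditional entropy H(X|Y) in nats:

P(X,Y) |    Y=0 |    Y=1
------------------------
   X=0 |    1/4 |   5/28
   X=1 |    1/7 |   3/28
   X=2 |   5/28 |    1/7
1.0742 nats

Using the chain rule: H(X|Y) = H(X,Y) - H(Y)

First, compute H(X,Y) = 1.7571 nats

Marginal P(Y) = (4/7, 3/7)
H(Y) = 0.6829 nats

H(X|Y) = H(X,Y) - H(Y) = 1.7571 - 0.6829 = 1.0742 nats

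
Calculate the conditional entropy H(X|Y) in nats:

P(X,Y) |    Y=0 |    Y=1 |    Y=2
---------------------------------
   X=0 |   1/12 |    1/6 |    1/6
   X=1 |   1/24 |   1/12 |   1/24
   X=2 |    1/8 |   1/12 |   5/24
0.9925 nats

Using the chain rule: H(X|Y) = H(X,Y) - H(Y)

First, compute H(X,Y) = 2.0700 nats

Marginal P(Y) = (1/4, 1/3, 5/12)
H(Y) = 1.0776 nats

H(X|Y) = H(X,Y) - H(Y) = 2.0700 - 1.0776 = 0.9925 nats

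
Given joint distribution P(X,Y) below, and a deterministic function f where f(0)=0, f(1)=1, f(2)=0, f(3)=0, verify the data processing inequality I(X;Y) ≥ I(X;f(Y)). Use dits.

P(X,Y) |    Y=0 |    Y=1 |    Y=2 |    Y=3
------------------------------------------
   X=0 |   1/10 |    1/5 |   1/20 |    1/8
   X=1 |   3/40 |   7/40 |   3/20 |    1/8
I(X;Y) = 0.0120, I(X;f(Y)) = 0.0018, inequality holds: 0.0120 ≥ 0.0018

Data Processing Inequality: For any Markov chain X → Y → Z, we have I(X;Y) ≥ I(X;Z).

Here Z = f(Y) is a deterministic function of Y, forming X → Y → Z.

Original I(X;Y) = 0.0120 dits

After applying f:
P(X,Z) where Z=f(Y):
- P(X,Z=0) = P(X,Y=0) + P(X,Y=2) + P(X,Y=3)
- P(X,Z=1) = P(X,Y=1)

I(X;Z) = I(X;f(Y)) = 0.0018 dits

Verification: 0.0120 ≥ 0.0018 ✓

Information cannot be created by processing; the function f can only lose information about X.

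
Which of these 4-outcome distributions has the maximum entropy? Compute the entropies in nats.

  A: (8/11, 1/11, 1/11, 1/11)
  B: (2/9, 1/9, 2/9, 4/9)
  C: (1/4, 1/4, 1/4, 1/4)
C

For a discrete distribution over n outcomes, entropy is maximized by the uniform distribution.

Computing entropies:
H(A) = 0.8856 nats
H(B) = 1.2730 nats
H(C) = 1.3863 nats

The uniform distribution (where all probabilities equal 1/4) achieves the maximum entropy of log_e(4) = 1.3863 nats.

Distribution C has the highest entropy.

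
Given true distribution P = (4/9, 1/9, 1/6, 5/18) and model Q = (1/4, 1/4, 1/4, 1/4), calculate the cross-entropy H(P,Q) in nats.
1.3863 nats

Cross-entropy: H(P,Q) = -Σ p(x) log q(x)

Alternatively: H(P,Q) = H(P) + D_KL(P||Q)
H(P) = 1.2590 nats
D_KL(P||Q) = 0.1273 nats

H(P,Q) = 1.2590 + 0.1273 = 1.3863 nats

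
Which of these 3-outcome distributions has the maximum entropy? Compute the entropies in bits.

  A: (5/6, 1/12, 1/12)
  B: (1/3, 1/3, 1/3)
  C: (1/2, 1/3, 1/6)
B

For a discrete distribution over n outcomes, entropy is maximized by the uniform distribution.

Computing entropies:
H(A) = 0.8167 bits
H(B) = 1.5850 bits
H(C) = 1.4591 bits

The uniform distribution (where all probabilities equal 1/3) achieves the maximum entropy of log_2(3) = 1.5850 bits.

Distribution B has the highest entropy.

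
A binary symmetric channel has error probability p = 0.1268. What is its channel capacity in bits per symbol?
0.4514 bits

For a binary symmetric channel (BSC) with error probability p:
Capacity C = 1 - H(p) bits per symbol

where H(p) = -p log₂(p) - (1-p) log₂(1-p) is the binary entropy function.

H(0.1268) = 0.5486 bits
C = 1 - 0.5486 = 0.4514 bits per symbol

This means we can reliably transmit up to 0.4514 bits of information per channel use.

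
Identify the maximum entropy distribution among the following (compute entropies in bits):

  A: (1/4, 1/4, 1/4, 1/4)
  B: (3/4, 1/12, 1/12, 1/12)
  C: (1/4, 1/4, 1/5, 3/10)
A

For a discrete distribution over n outcomes, entropy is maximized by the uniform distribution.

Computing entropies:
H(A) = 2.0000 bits
H(B) = 1.2075 bits
H(C) = 1.9855 bits

The uniform distribution (where all probabilities equal 1/4) achieves the maximum entropy of log_2(4) = 2.0000 bits.

Distribution A has the highest entropy.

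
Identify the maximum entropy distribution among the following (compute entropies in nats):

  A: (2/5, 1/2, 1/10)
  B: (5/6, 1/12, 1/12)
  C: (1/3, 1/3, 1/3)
C

For a discrete distribution over n outcomes, entropy is maximized by the uniform distribution.

Computing entropies:
H(A) = 0.9433 nats
H(B) = 0.5661 nats
H(C) = 1.0986 nats

The uniform distribution (where all probabilities equal 1/3) achieves the maximum entropy of log_e(3) = 1.0986 nats.

Distribution C has the highest entropy.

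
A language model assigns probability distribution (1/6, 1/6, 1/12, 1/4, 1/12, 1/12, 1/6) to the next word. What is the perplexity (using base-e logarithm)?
6.4474

Perplexity is e^H (or exp(H) for natural log).

First, H = -Σ p log p = 1.8637 nats
Perplexity = e^1.8637 = 6.4474

Interpretation: The model's uncertainty is equivalent to choosing uniformly among 6.4 options.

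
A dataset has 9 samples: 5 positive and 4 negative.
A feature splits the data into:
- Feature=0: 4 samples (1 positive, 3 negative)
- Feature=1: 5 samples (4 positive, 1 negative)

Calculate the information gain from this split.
0.2294 bits

Information Gain = H(Y) - H(Y|Feature)

Before split:
P(positive) = 5/9 = 0.5556
H(Y) = 0.9911 bits

After split:
Feature=0: H = 0.8113 bits (weight = 4/9)
Feature=1: H = 0.7219 bits (weight = 5/9)
H(Y|Feature) = (4/9)×0.8113 + (5/9)×0.7219 = 0.7616 bits

Information Gain = 0.9911 - 0.7616 = 0.2294 bits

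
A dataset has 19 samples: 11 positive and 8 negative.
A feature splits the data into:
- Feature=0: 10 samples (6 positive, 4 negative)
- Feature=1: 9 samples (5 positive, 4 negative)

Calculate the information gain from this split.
0.0015 bits

Information Gain = H(Y) - H(Y|Feature)

Before split:
P(positive) = 11/19 = 0.5789
H(Y) = 0.9819 bits

After split:
Feature=0: H = 0.9710 bits (weight = 10/19)
Feature=1: H = 0.9911 bits (weight = 9/19)
H(Y|Feature) = (10/19)×0.9710 + (9/19)×0.9911 = 0.9805 bits

Information Gain = 0.9819 - 0.9805 = 0.0015 bits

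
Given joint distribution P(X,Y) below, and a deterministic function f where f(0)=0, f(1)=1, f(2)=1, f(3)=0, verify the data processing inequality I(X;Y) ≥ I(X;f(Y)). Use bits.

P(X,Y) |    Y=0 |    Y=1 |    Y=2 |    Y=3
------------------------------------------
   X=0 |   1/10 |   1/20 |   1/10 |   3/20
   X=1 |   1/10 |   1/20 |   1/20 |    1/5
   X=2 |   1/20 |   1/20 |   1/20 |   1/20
I(X;Y) = 0.0414, I(X;f(Y)) = 0.0278, inequality holds: 0.0414 ≥ 0.0278

Data Processing Inequality: For any Markov chain X → Y → Z, we have I(X;Y) ≥ I(X;Z).

Here Z = f(Y) is a deterministic function of Y, forming X → Y → Z.

Original I(X;Y) = 0.0414 bits

After applying f:
P(X,Z) where Z=f(Y):
- P(X,Z=0) = P(X,Y=0) + P(X,Y=3)
- P(X,Z=1) = P(X,Y=1) + P(X,Y=2)

I(X;Z) = I(X;f(Y)) = 0.0278 bits

Verification: 0.0414 ≥ 0.0278 ✓

Information cannot be created by processing; the function f can only lose information about X.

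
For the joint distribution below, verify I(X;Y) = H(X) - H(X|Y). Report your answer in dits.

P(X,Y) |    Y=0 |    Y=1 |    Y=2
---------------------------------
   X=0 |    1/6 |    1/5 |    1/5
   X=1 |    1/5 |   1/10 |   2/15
I(X;Y) = 0.0071 dits

Mutual information has multiple equivalent forms:
- I(X;Y) = H(X) - H(X|Y)
- I(X;Y) = H(Y) - H(Y|X)
- I(X;Y) = H(X) + H(Y) - H(X,Y)

Computing all quantities:
H(X) = 0.2972, H(Y) = 0.4757, H(X,Y) = 0.7657
H(X|Y) = 0.2901, H(Y|X) = 0.4686

Verification:
H(X) - H(X|Y) = 0.2972 - 0.2901 = 0.0071
H(Y) - H(Y|X) = 0.4757 - 0.4686 = 0.0071
H(X) + H(Y) - H(X,Y) = 0.2972 + 0.4757 - 0.7657 = 0.0071

All forms give I(X;Y) = 0.0071 dits. ✓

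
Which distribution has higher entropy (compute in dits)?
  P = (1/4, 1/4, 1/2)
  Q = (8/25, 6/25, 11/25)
Q

Computing entropies in dits:
H(P) = 0.4515
H(Q) = 0.4640

Distribution Q has higher entropy.

Intuition: The distribution closer to uniform (more spread out) has higher entropy.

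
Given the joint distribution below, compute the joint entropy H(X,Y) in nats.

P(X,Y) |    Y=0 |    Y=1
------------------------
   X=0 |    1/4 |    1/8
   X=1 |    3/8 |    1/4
1.3209 nats

Joint entropy is H(X,Y) = -Σ_{x,y} p(x,y) log p(x,y).

Summing over all non-zero entries:
H(X,Y) = -[1/4·log_e(1/4) + 1/8·log_e(1/8) + 3/8·log_e(3/8) + 1/4·log_e(1/4)]
H(X,Y) = 1.3209 nats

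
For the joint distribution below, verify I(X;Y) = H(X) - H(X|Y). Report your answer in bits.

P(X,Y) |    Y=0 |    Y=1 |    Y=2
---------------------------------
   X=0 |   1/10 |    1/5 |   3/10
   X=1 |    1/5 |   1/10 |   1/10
I(X;Y) = 0.0955 bits

Mutual information has multiple equivalent forms:
- I(X;Y) = H(X) - H(X|Y)
- I(X;Y) = H(Y) - H(Y|X)
- I(X;Y) = H(X) + H(Y) - H(X,Y)

Computing all quantities:
H(X) = 0.9710, H(Y) = 1.5710, H(X,Y) = 2.4464
H(X|Y) = 0.8755, H(Y|X) = 1.4755

Verification:
H(X) - H(X|Y) = 0.9710 - 0.8755 = 0.0955
H(Y) - H(Y|X) = 1.5710 - 1.4755 = 0.0955
H(X) + H(Y) - H(X,Y) = 0.9710 + 1.5710 - 2.4464 = 0.0955

All forms give I(X;Y) = 0.0955 bits. ✓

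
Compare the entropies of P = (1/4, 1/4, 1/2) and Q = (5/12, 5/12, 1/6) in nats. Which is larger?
P

Computing entropies in nats:
H(P) = 1.0397
H(Q) = 1.0282

Distribution P has higher entropy.

Intuition: The distribution closer to uniform (more spread out) has higher entropy.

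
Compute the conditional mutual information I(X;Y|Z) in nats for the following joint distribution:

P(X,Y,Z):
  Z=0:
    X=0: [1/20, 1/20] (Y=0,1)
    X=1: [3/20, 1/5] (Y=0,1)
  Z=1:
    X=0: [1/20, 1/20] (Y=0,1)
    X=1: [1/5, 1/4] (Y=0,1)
0.0013 nats

Conditional mutual information: I(X;Y|Z) = H(X|Z) + H(Y|Z) - H(X,Y|Z)

H(Z) = 0.6881
H(X,Z) = 1.1873 → H(X|Z) = 0.4991
H(Y,Z) = 1.3762 → H(Y|Z) = 0.6881
H(X,Y,Z) = 1.8741 → H(X,Y|Z) = 1.1859

I(X;Y|Z) = 0.4991 + 0.6881 - 1.1859 = 0.0013 nats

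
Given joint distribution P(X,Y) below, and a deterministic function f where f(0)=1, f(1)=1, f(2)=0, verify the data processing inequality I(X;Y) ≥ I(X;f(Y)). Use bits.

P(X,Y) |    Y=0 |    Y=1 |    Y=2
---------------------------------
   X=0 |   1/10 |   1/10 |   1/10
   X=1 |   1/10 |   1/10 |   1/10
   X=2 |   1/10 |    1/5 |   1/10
I(X;Y) = 0.0200, I(X;f(Y)) = 0.0058, inequality holds: 0.0200 ≥ 0.0058

Data Processing Inequality: For any Markov chain X → Y → Z, we have I(X;Y) ≥ I(X;Z).

Here Z = f(Y) is a deterministic function of Y, forming X → Y → Z.

Original I(X;Y) = 0.0200 bits

After applying f:
P(X,Z) where Z=f(Y):
- P(X,Z=0) = P(X,Y=2)
- P(X,Z=1) = P(X,Y=0) + P(X,Y=1)

I(X;Z) = I(X;f(Y)) = 0.0058 bits

Verification: 0.0200 ≥ 0.0058 ✓

Information cannot be created by processing; the function f can only lose information about X.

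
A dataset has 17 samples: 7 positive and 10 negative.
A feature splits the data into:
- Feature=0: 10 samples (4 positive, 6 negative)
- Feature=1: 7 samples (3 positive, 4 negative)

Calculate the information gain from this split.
0.0006 bits

Information Gain = H(Y) - H(Y|Feature)

Before split:
P(positive) = 7/17 = 0.4118
H(Y) = 0.9774 bits

After split:
Feature=0: H = 0.9710 bits (weight = 10/17)
Feature=1: H = 0.9852 bits (weight = 7/17)
H(Y|Feature) = (10/17)×0.9710 + (7/17)×0.9852 = 0.9768 bits

Information Gain = 0.9774 - 0.9768 = 0.0006 bits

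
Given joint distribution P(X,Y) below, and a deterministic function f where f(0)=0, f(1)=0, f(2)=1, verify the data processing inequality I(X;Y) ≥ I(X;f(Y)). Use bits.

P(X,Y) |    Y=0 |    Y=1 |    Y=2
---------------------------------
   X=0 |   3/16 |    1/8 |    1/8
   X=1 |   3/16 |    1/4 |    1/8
I(X;Y) = 0.0193, I(X;f(Y)) = 0.0038, inequality holds: 0.0193 ≥ 0.0038

Data Processing Inequality: For any Markov chain X → Y → Z, we have I(X;Y) ≥ I(X;Z).

Here Z = f(Y) is a deterministic function of Y, forming X → Y → Z.

Original I(X;Y) = 0.0193 bits

After applying f:
P(X,Z) where Z=f(Y):
- P(X,Z=0) = P(X,Y=0) + P(X,Y=1)
- P(X,Z=1) = P(X,Y=2)

I(X;Z) = I(X;f(Y)) = 0.0038 bits

Verification: 0.0193 ≥ 0.0038 ✓

Information cannot be created by processing; the function f can only lose information about X.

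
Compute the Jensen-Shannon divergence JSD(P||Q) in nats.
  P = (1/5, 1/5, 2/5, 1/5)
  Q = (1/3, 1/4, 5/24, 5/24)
0.0252 nats

Jensen-Shannon divergence is:
JSD(P||Q) = 0.5 × D_KL(P||M) + 0.5 × D_KL(Q||M)
where M = 0.5 × (P + Q) is the mixture distribution.

M = 0.5 × (1/5, 1/5, 2/5, 1/5) + 0.5 × (1/3, 1/4, 5/24, 5/24) = (4/15, 9/40, 0.304167, 0.204167)

D_KL(P||M) = 0.0243 nats
D_KL(Q||M) = 0.0261 nats

JSD(P||Q) = 0.5 × 0.0243 + 0.5 × 0.0261 = 0.0252 nats

Unlike KL divergence, JSD is symmetric and bounded: 0 ≤ JSD ≤ log(2).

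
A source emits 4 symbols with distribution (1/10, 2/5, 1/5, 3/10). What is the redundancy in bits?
0.1536 bits

Redundancy measures how far a source is from maximum entropy:
R = H_max - H(X)

Maximum entropy for 4 symbols: H_max = log_2(4) = 2.0000 bits
Actual entropy: H(X) = 1.8464 bits
Redundancy: R = 2.0000 - 1.8464 = 0.1536 bits

This redundancy represents potential for compression: the source could be compressed by 0.1536 bits per symbol.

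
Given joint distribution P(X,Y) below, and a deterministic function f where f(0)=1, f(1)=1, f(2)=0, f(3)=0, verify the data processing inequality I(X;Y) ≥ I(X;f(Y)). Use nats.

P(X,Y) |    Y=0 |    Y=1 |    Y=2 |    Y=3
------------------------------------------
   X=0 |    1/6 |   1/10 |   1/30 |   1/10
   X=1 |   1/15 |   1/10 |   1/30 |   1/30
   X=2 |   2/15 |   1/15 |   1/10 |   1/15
I(X;Y) = 0.0448, I(X;f(Y)) = 0.0103, inequality holds: 0.0448 ≥ 0.0103

Data Processing Inequality: For any Markov chain X → Y → Z, we have I(X;Y) ≥ I(X;Z).

Here Z = f(Y) is a deterministic function of Y, forming X → Y → Z.

Original I(X;Y) = 0.0448 nats

After applying f:
P(X,Z) where Z=f(Y):
- P(X,Z=0) = P(X,Y=2) + P(X,Y=3)
- P(X,Z=1) = P(X,Y=0) + P(X,Y=1)

I(X;Z) = I(X;f(Y)) = 0.0103 nats

Verification: 0.0448 ≥ 0.0103 ✓

Information cannot be created by processing; the function f can only lose information about X.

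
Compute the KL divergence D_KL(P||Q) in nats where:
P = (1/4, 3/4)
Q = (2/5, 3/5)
0.0499 nats

KL divergence: D_KL(P||Q) = Σ p(x) log(p(x)/q(x))

Computing term by term:
  x=0: 1/4 × log_e[(1/4)/(2/5)] = 1/4 × -0.4700 = -0.1175
  x=1: 3/4 × log_e[(3/4)/(3/5)] = 3/4 × 0.2231 = 0.1674

D_KL(P||Q) = 0.0499 nats

Note: KL divergence is always non-negative and equals 0 iff P = Q.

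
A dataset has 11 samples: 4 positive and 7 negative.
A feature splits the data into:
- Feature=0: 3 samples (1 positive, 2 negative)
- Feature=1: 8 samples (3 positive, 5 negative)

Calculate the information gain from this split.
0.0011 bits

Information Gain = H(Y) - H(Y|Feature)

Before split:
P(positive) = 4/11 = 0.3636
H(Y) = 0.9457 bits

After split:
Feature=0: H = 0.9183 bits (weight = 3/11)
Feature=1: H = 0.9544 bits (weight = 8/11)
H(Y|Feature) = (3/11)×0.9183 + (8/11)×0.9544 = 0.9446 bits

Information Gain = 0.9457 - 0.9446 = 0.0011 bits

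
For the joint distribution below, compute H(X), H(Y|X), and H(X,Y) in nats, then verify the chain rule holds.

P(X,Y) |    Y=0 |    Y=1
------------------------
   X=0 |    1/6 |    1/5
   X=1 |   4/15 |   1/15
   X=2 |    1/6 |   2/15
H(X,Y) = 1.7208, H(X) = 1.0953, H(Y|X) = 0.6255 (all in nats)

Chain rule: H(X,Y) = H(X) + H(Y|X)

Left side — joint entropy directly:
H(X,Y) = -Σ p(x,y) log p(x,y) = 1.7208 nats

Right side — compute H(Y|X) from the conditional distributions:
P(X) = (11/30, 1/3, 3/10), so H(X) = 1.0953 nats
H(Y|X) = Σ_x P(X=x) · H(Y|X=x):
  P(Y|X=0) = (5/11, 6/11), H(Y|X=0) = 0.6890, weight P(X=0) = 11/30
  P(Y|X=1) = (4/5, 1/5), H(Y|X=1) = 0.5004, weight P(X=1) = 1/3
  P(Y|X=2) = (5/9, 4/9), H(Y|X=2) = 0.6870, weight P(X=2) = 3/10
H(Y|X) = 0.6255 nats

H(X) + H(Y|X) = 1.0953 + 0.6255 = 1.7208 nats

Both sides equal 1.7208 nats. ✓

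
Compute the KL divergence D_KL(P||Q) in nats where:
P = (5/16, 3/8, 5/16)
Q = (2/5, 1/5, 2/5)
0.0814 nats

KL divergence: D_KL(P||Q) = Σ p(x) log(p(x)/q(x))

Computing term by term:
  x=0: 5/16 × log_e[(5/16)/(2/5)] = 5/16 × -0.2469 = -0.0771
  x=1: 3/8 × log_e[(3/8)/(1/5)] = 3/8 × 0.6286 = 0.2357
  x=2: 5/16 × log_e[(5/16)/(2/5)] = 5/16 × -0.2469 = -0.0771

D_KL(P||Q) = 0.0814 nats

Note: KL divergence is always non-negative and equals 0 iff P = Q.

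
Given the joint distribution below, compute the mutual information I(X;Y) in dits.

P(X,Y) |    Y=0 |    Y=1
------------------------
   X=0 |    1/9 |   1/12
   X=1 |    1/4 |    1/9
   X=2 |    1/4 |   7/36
0.0035 dits

Mutual information: I(X;Y) = H(X) + H(Y) - H(X,Y)

Marginals:
P(X) = (7/36, 13/36, 4/9), H(X) = 0.4546 dits
P(Y) = (11/18, 7/18), H(Y) = 0.2902 dits

Joint entropy: H(X,Y) = 0.7413 dits

I(X;Y) = 0.4546 + 0.2902 - 0.7413 = 0.0035 dits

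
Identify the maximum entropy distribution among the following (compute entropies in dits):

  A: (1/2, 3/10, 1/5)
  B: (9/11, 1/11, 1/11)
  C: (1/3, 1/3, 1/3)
C

For a discrete distribution over n outcomes, entropy is maximized by the uniform distribution.

Computing entropies:
H(A) = 0.4472 dits
H(B) = 0.2606 dits
H(C) = 0.4771 dits

The uniform distribution (where all probabilities equal 1/3) achieves the maximum entropy of log_10(3) = 0.4771 dits.

Distribution C has the highest entropy.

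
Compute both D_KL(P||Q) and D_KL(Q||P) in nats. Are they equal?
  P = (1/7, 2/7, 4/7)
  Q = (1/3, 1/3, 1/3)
D_KL(P||Q) = 0.1429, D_KL(Q||P) = 0.1542

KL divergence is not symmetric: D_KL(P||Q) ≠ D_KL(Q||P) in general.

D_KL(P||Q) = 0.1429 nats
D_KL(Q||P) = 0.1542 nats

No, they are not equal!

This asymmetry is why KL divergence is not a true distance metric.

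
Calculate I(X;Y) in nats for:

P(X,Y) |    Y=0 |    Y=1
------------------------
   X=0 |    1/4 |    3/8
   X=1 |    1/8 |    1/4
0.0022 nats

Mutual information: I(X;Y) = H(X) + H(Y) - H(X,Y)

Marginals:
P(X) = (5/8, 3/8), H(X) = 0.6616 nats
P(Y) = (3/8, 5/8), H(Y) = 0.6616 nats

Joint entropy: H(X,Y) = 1.3209 nats

I(X;Y) = 0.6616 + 0.6616 - 1.3209 = 0.0022 nats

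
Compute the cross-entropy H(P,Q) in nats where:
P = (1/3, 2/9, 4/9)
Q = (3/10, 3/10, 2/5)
1.0761 nats

Cross-entropy: H(P,Q) = -Σ p(x) log q(x)

Alternatively: H(P,Q) = H(P) + D_KL(P||Q)
H(P) = 1.0609 nats
D_KL(P||Q) = 0.0153 nats

H(P,Q) = 1.0609 + 0.0153 = 1.0761 nats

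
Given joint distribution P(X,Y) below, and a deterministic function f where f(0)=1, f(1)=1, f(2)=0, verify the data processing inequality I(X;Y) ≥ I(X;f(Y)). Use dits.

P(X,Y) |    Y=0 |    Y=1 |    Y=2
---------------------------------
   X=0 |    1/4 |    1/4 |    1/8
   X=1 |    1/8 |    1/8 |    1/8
I(X;Y) = 0.0047, I(X;f(Y)) = 0.0047, inequality holds: 0.0047 ≥ 0.0047

Data Processing Inequality: For any Markov chain X → Y → Z, we have I(X;Y) ≥ I(X;Z).

Here Z = f(Y) is a deterministic function of Y, forming X → Y → Z.

Original I(X;Y) = 0.0047 dits

After applying f:
P(X,Z) where Z=f(Y):
- P(X,Z=0) = P(X,Y=2)
- P(X,Z=1) = P(X,Y=0) + P(X,Y=1)

I(X;Z) = I(X;f(Y)) = 0.0047 dits

Verification: 0.0047 ≥ 0.0047 ✓

Information cannot be created by processing; the function f can only lose information about X.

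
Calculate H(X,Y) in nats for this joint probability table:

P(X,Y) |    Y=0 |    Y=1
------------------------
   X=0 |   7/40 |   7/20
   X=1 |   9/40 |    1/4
1.3547 nats

Joint entropy is H(X,Y) = -Σ_{x,y} p(x,y) log p(x,y).

Summing over all non-zero entries:
H(X,Y) = -[7/40·log_e(7/40) + 7/20·log_e(7/20) + 9/40·log_e(9/40) + 1/4·log_e(1/4)]
H(X,Y) = 1.3547 nats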